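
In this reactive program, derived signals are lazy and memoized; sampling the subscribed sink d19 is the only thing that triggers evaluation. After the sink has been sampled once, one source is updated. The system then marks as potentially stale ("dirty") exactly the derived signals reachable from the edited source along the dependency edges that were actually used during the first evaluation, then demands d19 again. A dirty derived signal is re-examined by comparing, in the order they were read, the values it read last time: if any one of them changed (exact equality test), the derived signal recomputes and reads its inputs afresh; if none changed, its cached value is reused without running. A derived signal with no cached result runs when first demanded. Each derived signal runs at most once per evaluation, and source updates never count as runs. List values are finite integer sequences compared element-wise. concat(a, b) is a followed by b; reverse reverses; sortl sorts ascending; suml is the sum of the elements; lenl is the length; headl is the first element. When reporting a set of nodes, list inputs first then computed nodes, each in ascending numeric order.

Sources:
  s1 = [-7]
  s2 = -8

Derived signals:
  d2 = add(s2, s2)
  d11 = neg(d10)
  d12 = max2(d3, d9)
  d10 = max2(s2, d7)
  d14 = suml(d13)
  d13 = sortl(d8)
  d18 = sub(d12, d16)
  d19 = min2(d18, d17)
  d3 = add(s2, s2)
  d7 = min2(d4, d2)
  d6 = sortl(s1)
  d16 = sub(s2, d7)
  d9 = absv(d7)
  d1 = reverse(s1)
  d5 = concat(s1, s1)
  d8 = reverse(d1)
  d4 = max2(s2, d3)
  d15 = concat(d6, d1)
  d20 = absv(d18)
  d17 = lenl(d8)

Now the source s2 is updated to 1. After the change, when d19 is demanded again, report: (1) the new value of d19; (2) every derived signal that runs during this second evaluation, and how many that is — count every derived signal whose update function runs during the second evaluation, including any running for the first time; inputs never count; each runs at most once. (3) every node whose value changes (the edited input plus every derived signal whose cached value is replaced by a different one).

Demanding d19 again yields 1.
9 derived signals run: d2, d3, d4, d7, d9, d12, d16, d18, d19.
The nodes whose values change: s2, d2, d3, d4, d7, d9, d12, d16, d18.

First demand of the output computes:
  d1 = reverse([-7]) = [-7]
  d2 = add(-8, -8) = -16
  d3 = add(-8, -8) = -16
  d4 = max2(-8, -16) = -8
  d7 = min2(-8, -16) = -16
  d8 = reverse([-7]) = [-7]
  d9 = absv(-16) = 16
  d12 = max2(-16, 16) = 16
  d16 = sub(-8, -16) = 8
  d17 = lenl([-7]) = 1
  d18 = sub(16, 8) = 8
  d19 = min2(8, 1) = 1

After the edit, cleaning proceeds:
  d2: a read changed (s2 -8->1; s2 -8->1) — executes, giving 2.
  d3: a read changed (s2 -8->1; s2 -8->1) — executes, giving 2.
  d4: a read changed (s2 -8->1; d3 -16->2) — executes, giving 2.
  d7: a read changed (d4 -8->2; d2 -16->2) — executes, giving 2.
  d9: a read changed (d7 -16->2) — executes, giving 2.
  d12: a read changed (d3 -16->2; d9 16->2) — executes, giving 2.
  d16: a read changed (s2 -8->1; d7 -16->2) — executes, giving -1.
  d18: a read changed (d12 16->2; d16 8->-1) — executes, giving 3.
  d19: a read changed (d18 8->3) — executes, giving 1 — identical to its old value.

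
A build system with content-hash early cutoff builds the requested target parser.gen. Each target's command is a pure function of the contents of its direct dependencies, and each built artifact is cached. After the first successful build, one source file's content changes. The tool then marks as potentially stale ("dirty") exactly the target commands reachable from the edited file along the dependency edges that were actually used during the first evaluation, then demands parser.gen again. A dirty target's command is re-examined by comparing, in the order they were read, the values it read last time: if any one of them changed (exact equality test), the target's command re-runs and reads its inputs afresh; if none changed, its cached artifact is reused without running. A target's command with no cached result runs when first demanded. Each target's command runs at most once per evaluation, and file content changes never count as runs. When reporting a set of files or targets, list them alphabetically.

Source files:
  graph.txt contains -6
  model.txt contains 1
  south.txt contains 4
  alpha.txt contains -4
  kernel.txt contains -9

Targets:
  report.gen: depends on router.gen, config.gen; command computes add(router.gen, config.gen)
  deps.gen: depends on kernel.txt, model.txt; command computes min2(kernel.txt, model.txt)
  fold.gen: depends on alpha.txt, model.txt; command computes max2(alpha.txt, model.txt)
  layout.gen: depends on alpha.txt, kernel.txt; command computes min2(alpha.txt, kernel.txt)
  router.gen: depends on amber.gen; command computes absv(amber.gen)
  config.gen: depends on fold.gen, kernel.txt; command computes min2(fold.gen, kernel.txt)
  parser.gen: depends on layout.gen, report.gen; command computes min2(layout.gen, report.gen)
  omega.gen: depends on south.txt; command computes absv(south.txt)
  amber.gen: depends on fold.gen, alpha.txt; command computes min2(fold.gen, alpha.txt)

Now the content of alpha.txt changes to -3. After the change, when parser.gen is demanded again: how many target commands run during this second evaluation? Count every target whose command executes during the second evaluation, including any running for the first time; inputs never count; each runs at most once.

Target commands that run: amber.gen, fold.gen, layout.gen, parser.gen, report.gen, router.gen — 6 in total.
Key observation: the cutoff stops propagation at config.gen — its inputs' values are unchanged, so it reuses its cache.

First evaluation (everything demanded from the output):
  fold.gen = max2(-4, 1) = 1
  amber.gen = min2(1, -4) = -4
  config.gen = min2(1, -9) = -9
  layout.gen = min2(-4, -9) = -9
  router.gen = absv(-4) = 4
  report.gen = add(4, -9) = -5
  parser.gen = min2(-9, -5) = -9

Propagation after the edit:
  fold.gen: runs — alpha.txt -4->-3; result 1 (same value as before).
  amber.gen: runs — alpha.txt -4->-3; result -3.
  config.gen: checked — values it read are unchanged (fold.gen unchanged, kernel.txt unchanged); reused cached -9 without running.
  layout.gen: runs — alpha.txt -4->-3; result -9 (same value as before).
  router.gen: runs — amber.gen -4->-3; result 3.
  report.gen: runs — router.gen 4->3; result -6.
  parser.gen: runs — report.gen -5->-6; result -9 (same value as before).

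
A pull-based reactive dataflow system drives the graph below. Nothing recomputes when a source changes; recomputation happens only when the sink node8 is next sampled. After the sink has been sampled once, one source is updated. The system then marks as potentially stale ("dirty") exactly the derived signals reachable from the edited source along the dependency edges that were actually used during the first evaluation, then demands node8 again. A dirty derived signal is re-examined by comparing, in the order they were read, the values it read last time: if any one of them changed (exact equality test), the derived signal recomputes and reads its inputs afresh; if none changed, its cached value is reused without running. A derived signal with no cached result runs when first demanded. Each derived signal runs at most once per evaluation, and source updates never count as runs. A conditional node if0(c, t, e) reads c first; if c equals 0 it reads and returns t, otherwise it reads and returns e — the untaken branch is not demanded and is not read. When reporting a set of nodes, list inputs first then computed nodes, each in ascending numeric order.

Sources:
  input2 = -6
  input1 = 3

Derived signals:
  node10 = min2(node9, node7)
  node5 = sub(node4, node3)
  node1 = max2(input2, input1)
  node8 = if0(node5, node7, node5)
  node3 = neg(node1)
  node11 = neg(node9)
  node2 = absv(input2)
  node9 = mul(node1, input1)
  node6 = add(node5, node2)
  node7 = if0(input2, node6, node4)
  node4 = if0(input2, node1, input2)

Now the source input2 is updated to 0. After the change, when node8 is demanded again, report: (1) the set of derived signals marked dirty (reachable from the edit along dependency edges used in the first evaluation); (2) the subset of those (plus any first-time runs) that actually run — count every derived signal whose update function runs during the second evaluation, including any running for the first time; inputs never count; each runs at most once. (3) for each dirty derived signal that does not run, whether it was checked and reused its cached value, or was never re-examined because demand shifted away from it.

Marked dirty: node1, node3, node4, node5, node8.
Derived signals that run: node1, node4, node5, node8 — 4 in total.
Checked but reused from cache: node3.
Key observation: the cutoff stops propagation at node3 — its inputs' values are unchanged, so it reuses its cache.

First evaluation (everything demanded from the output):
  node1 = max2(-6, 3) = 3
  node3 = neg(3) = -3
  node4 = if0(input2=-6 -> else branch input2) = -6
  node5 = sub(-6, -3) = -3
  node8 = if0(node5=-3 -> else branch node5) = -3

Propagation after the edit:
  node1: runs — input2 -6->0; result 3 (same value as before).
  node3: checked — values it read are unchanged (node1 unchanged); reused cached -3 without running.
  node4: runs — input2 -6->0; input2 -6->0; result 3.
  node5: runs — node4 -6->3; result 6.
  node8: runs — node5 -3->6; node5 -3->6; result 6.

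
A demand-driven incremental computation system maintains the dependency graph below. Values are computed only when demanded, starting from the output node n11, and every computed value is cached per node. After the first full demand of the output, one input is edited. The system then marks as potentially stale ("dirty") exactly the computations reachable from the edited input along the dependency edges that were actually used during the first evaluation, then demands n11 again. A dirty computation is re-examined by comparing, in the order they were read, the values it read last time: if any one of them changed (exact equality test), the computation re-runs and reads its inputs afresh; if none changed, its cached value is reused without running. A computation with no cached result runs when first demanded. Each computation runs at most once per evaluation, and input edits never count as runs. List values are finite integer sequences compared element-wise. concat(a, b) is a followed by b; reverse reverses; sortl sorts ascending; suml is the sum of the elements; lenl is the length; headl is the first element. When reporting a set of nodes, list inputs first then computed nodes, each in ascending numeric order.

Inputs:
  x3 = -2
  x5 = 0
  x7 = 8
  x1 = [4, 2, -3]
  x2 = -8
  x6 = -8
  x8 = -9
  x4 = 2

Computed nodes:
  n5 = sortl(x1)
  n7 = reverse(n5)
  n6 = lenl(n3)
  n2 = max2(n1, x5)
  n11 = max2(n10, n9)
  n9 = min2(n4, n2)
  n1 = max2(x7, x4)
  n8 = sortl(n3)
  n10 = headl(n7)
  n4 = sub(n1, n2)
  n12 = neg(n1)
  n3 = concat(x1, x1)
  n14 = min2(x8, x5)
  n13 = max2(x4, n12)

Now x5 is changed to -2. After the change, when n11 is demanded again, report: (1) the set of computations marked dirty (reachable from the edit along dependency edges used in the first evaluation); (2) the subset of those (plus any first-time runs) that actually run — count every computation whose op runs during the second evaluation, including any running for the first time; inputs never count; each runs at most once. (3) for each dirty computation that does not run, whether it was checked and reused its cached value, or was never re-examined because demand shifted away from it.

First evaluation (everything demanded from the output):
  n1 = max2(8, 2) = 8
  n2 = max2(8, 0) = 8
  n4 = sub(8, 8) = 0
  n5 = sortl([4, 2, -3]) = [-3, 2, 4]
  n7 = reverse([-3, 2, 4]) = [4, 2, -3]
  n9 = min2(0, 8) = 0
  n10 = headl([4, 2, -3]) = 4
  n11 = max2(4, 0) = 4

Propagation after the edit:
  n2: runs — x5 0->-2; result 8 (same value as before).
  n4: checked — values it read are unchanged (n1 unchanged, n2 unchanged); reused cached 0 without running.
  n9: checked — values it read are unchanged (n4 unchanged, n2 unchanged); reused cached 0 without running.
  n11: checked — values it read are unchanged (n10 unchanged, n9 unchanged); reused cached 4 without running.

Key observation: the change is absorbed at n2 — it re-runs but produces the same value, and the output's value is unchanged.

Marked dirty: n2, n4, n9, n11.
Computations that run: n2 — 1 in total.
Checked but reused from cache: n4, n9, n11.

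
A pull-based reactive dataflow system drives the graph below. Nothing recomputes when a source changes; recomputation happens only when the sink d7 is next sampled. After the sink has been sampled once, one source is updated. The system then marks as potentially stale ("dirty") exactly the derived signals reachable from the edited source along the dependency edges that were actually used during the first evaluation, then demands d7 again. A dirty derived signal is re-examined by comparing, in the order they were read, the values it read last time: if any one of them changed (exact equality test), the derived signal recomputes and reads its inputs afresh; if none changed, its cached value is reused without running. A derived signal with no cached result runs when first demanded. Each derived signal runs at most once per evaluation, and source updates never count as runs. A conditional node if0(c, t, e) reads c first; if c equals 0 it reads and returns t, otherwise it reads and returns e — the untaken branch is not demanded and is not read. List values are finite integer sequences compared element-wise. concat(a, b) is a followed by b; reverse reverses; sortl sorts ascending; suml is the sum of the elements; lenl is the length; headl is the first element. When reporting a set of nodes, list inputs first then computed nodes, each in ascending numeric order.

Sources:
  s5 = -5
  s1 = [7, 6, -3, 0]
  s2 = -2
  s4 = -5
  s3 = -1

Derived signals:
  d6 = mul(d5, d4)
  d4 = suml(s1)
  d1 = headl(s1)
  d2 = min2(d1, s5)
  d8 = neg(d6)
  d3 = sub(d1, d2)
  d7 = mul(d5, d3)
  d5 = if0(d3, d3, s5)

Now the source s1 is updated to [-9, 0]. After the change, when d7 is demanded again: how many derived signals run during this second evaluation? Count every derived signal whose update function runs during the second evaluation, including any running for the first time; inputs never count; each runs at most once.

Derived signals that run: d1, d2, d3, d5, d7 — 5 in total.

First evaluation (everything demanded from the output):
  d1 = headl([7, 6, -3, 0]) = 7
  d2 = min2(7, -5) = -5
  d3 = sub(7, -5) = 12
  d5 = if0(d3=12 -> else branch s5) = -5
  d7 = mul(-5, 12) = -60

Propagation after the edit:
  d1: runs — s1 [7, 6, -3, 0]->[-9, 0]; result -9.
  d2: runs — d1 7->-9; result -9.
  d3: runs — d1 7->-9; d2 -5->-9; result 0.
  d5: runs — d3 12->0; result 0.
  d7: runs — d5 -5->0; d3 12->0; result 0.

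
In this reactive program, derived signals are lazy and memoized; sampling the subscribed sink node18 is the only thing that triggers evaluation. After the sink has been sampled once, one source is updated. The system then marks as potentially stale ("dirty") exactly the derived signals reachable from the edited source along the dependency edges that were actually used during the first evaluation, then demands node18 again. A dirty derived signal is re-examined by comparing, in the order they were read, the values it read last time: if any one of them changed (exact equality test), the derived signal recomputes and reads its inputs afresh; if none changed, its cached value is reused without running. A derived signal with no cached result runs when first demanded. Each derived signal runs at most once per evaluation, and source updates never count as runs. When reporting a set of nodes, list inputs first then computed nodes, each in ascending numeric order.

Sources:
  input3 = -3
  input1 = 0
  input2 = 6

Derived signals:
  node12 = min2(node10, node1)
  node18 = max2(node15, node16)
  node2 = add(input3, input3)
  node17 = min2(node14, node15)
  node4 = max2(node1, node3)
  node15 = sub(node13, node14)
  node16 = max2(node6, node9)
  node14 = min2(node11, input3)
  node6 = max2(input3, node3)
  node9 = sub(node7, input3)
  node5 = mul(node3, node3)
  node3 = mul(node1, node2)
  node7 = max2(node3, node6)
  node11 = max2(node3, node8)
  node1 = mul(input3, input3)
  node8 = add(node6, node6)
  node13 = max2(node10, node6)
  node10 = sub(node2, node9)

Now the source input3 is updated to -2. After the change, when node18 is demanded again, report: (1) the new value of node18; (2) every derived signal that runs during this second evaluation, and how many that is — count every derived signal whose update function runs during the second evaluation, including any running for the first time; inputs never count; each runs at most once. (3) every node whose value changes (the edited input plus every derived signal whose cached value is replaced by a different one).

First demand of the output computes:
  node1 = mul(-3, -3) = 9
  node2 = add(-3, -3) = -6
  node3 = mul(9, -6) = -54
  node6 = max2(-3, -54) = -3
  node7 = max2(-54, -3) = -3
  node8 = add(-3, -3) = -6
  node9 = sub(-3, -3) = 0
  node10 = sub(-6, 0) = -6
  node11 = max2(-54, -6) = -6
  node13 = max2(-6, -3) = -3
  node14 = min2(-6, -3) = -6
  node15 = sub(-3, -6) = 3
  node16 = max2(-3, 0) = 0
  node18 = max2(3, 0) = 3

After the edit, cleaning proceeds:
  node1: a read changed (input3 -3->-2; input3 -3->-2) — executes, giving 4.
  node2: a read changed (input3 -3->-2; input3 -3->-2) — executes, giving -4.
  node3: a read changed (node1 9->4; node2 -6->-4) — executes, giving -16.
  node6: a read changed (input3 -3->-2; node3 -54->-16) — executes, giving -2.
  node7: a read changed (node3 -54->-16; node6 -3->-2) — executes, giving -2.
  node8: a read changed (node6 -3->-2; node6 -3->-2) — executes, giving -4.
  node9: a read changed (node7 -3->-2; input3 -3->-2) — executes, giving 0 — identical to its old value.
  node10: a read changed (node2 -6->-4) — executes, giving -4.
  node11: a read changed (node3 -54->-16; node8 -6->-4) — executes, giving -4.
  node13: a read changed (node10 -6->-4; node6 -3->-2) — executes, giving -2.
  node14: a read changed (node11 -6->-4; input3 -3->-2) — executes, giving -4.
  node15: a read changed (node13 -3->-2; node14 -6->-4) — executes, giving 2.
  node16: a read changed (node6 -3->-2) — executes, giving 0 — identical to its old value.
  node18: a read changed (node15 3->2) — executes, giving 2.

Demanding node18 again yields 2.
14 derived signals run: node1, node2, node3, node6, node7, node8, node9, node10, node11, node13, node14, node15, node16, node18.
The nodes whose values change: input3, node1, node2, node3, node6, node7, node8, node10, node11, node13, node14, node15, node18.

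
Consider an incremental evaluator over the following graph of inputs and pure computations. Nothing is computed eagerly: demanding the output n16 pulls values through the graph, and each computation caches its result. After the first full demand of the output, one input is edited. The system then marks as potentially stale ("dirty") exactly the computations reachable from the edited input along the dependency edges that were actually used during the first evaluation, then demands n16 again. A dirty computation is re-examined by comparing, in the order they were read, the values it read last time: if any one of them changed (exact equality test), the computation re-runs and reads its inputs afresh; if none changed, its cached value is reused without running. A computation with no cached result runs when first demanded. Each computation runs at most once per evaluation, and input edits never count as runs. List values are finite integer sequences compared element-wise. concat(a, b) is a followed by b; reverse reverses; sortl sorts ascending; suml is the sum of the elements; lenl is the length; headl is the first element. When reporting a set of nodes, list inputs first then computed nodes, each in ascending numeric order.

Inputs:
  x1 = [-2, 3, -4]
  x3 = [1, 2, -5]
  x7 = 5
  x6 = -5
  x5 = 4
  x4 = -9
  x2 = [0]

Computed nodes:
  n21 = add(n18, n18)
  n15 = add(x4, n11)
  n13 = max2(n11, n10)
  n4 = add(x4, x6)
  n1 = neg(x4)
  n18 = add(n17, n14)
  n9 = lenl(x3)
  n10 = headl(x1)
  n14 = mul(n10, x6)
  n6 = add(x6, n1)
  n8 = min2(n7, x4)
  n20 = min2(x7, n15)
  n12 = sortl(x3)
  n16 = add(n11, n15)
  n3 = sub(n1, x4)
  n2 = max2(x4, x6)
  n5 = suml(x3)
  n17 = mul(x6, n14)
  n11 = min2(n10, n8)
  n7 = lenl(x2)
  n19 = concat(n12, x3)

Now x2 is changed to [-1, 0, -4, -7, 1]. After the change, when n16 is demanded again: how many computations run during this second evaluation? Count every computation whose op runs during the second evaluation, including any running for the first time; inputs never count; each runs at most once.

Initial pass — values computed on the first demand:
  n7 = lenl([0]) = 1
  n8 = min2(1, -9) = -9
  n10 = headl([-2, 3, -4]) = -2
  n11 = min2(-2, -9) = -9
  n15 = add(-9, -9) = -18
  n16 = add(-9, -18) = -27

Second demand — change propagation:
  n7: re-runs because x2 [0]->[-1, 0, -4, -7, 1]; new result 5.
  n8: re-runs because n7 1->5; new result -9 (unchanged).
  n11: re-examined; everything it read last time is the same (n10 unchanged, n8 unchanged) — cache -9 kept, no run.
  n15: re-examined; everything it read last time is the same (x4 unchanged, n11 unchanged) — cache -18 kept, no run.
  n16: re-examined; everything it read last time is the same (n11 unchanged, n15 unchanged) — cache -27 kept, no run.

The important point: n8 recomputes to an identical value, and the output ends up unchanged.

Run set: n7, n8 (2 run).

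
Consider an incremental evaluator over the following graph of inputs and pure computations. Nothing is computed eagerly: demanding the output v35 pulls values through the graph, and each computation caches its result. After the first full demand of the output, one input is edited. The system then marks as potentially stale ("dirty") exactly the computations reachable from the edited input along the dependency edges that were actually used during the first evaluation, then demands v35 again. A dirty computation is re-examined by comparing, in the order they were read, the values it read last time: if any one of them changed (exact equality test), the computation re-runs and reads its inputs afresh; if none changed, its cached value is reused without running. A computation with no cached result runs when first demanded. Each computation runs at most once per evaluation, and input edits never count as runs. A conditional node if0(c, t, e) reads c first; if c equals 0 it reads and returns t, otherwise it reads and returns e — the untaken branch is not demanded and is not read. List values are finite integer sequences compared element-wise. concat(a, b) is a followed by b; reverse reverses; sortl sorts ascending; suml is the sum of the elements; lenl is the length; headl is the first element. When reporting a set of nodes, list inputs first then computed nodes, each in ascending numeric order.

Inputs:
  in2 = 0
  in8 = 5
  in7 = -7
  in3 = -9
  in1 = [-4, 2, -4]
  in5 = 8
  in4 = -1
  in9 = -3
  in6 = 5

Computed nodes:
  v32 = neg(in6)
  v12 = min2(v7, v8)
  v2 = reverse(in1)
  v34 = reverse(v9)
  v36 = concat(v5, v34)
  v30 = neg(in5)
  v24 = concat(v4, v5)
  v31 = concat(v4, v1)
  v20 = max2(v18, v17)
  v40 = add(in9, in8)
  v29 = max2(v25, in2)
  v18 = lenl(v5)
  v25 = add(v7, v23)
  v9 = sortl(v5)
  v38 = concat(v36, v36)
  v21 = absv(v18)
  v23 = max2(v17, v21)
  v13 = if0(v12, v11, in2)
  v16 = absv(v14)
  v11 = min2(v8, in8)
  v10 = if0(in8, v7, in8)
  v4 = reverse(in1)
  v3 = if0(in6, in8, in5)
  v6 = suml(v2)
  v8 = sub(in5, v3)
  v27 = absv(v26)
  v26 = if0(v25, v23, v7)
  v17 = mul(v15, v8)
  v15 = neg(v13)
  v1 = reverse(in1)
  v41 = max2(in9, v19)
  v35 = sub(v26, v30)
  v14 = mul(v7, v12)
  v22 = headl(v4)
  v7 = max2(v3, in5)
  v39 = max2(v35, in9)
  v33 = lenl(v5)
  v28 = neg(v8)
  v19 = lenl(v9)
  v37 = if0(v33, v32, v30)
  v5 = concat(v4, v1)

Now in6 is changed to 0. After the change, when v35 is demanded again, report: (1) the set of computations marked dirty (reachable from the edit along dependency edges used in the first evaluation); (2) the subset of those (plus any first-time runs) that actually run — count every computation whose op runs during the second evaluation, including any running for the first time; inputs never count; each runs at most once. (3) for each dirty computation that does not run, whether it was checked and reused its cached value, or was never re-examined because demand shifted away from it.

Initial pass — values computed on the first demand:
  v1 = reverse([-4, 2, -4]) = [-4, 2, -4]
  v3 = if0(in6=5 -> else branch in5) = 8
  v4 = reverse([-4, 2, -4]) = [-4, 2, -4]
  v5 = concat([-4, 2, -4], [-4, 2, -4]) = [-4, 2, -4, -4, 2, -4]
  v7 = max2(8, 8) = 8
  v8 = sub(8, 8) = 0
  v11 = min2(0, 5) = 0
  v12 = min2(8, 0) = 0
  v13 = if0(v12=0 -> then branch v11) = 0
  v15 = neg(0) = 0
  v17 = mul(0, 0) = 0
  v18 = lenl([-4, 2, -4, -4, 2, -4]) = 6
  v21 = absv(6) = 6
  v23 = max2(0, 6) = 6
  v25 = add(8, 6) = 14
  v26 = if0(v25=14 -> else branch v7) = 8
  v30 = neg(8) = -8
  v35 = sub(8, -8) = 16

Second demand — change propagation:
  v3: re-runs because in6 5->0; new result 5.
  v7: re-runs because v3 8->5; new result 8 (unchanged).
  v8: re-runs because v3 8->5; new result 3.
  v11: dirty yet unreached — the second evaluation never asks for it.
  v12: re-runs because v8 0->3; new result 3.
  v13: re-runs because v12 0->3; new result 0 (unchanged).
  v15: re-examined; everything it read last time is the same (v13 unchanged) — cache 0 kept, no run.
  v17: re-runs because v8 0->3; new result 0 (unchanged).
  v23: re-examined; everything it read last time is the same (v17 unchanged, v21 unchanged) — cache 6 kept, no run.
  v25: re-examined; everything it read last time is the same (v7 unchanged, v23 unchanged) — cache 14 kept, no run.
  v26: re-examined; everything it read last time is the same (v25 unchanged, v7 unchanged) — cache 8 kept, no run.
  v35: re-examined; everything it read last time is the same (v26 unchanged, v30 unchanged) — cache 16 kept, no run.

The important point: the flipped condition redirects demand; v11 is left stale, never re-checked.

Dirty set: v3, v7, v8, v11, v12, v13, v15, v17, v23, v25, v26, v35.
Run set: v3, v7, v8, v12, v13, v17 (6 run).
Re-examined without running (cache reused): v15, v23, v25, v26, v35.
Left stale — demand moved off them: v11.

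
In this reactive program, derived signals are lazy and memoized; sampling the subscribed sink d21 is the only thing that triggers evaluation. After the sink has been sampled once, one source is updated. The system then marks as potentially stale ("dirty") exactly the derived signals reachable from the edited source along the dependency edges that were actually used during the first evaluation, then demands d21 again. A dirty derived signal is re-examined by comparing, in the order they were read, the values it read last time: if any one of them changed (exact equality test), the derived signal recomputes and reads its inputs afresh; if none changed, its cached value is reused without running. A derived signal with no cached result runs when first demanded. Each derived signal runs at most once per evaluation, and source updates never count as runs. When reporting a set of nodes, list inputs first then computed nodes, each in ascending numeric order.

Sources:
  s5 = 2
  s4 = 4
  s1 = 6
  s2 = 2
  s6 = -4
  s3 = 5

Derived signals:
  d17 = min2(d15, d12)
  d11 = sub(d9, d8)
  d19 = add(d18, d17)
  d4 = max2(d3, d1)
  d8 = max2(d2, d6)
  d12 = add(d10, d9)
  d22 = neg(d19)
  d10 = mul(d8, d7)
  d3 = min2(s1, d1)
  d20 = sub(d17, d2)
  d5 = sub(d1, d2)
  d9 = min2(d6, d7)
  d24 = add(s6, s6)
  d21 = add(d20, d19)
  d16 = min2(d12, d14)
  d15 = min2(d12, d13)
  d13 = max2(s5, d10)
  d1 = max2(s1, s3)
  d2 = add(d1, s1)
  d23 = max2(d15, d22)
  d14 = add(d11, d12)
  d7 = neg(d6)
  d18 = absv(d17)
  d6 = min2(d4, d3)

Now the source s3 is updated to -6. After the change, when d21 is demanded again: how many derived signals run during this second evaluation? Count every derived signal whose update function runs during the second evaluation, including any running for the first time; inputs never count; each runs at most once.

1 derived signals run: d1.
Note the absorption at d1: it re-runs yet its value is the same, leaving the output's value untouched.

First demand of the output computes:
  d1 = max2(6, 5) = 6
  d2 = add(6, 6) = 12
  d3 = min2(6, 6) = 6
  d4 = max2(6, 6) = 6
  d6 = min2(6, 6) = 6
  d7 = neg(6) = -6
  d8 = max2(12, 6) = 12
  d9 = min2(6, -6) = -6
  d10 = mul(12, -6) = -72
  d12 = add(-72, -6) = -78
  d13 = max2(2, -72) = 2
  d15 = min2(-78, 2) = -78
  d17 = min2(-78, -78) = -78
  d18 = absv(-78) = 78
  d19 = add(78, -78) = 0
  d20 = sub(-78, 12) = -90
  d21 = add(-90, 0) = -90

After the edit, cleaning proceeds:
  d1: a read changed (s3 5->-6) — executes, giving 6 — identical to its old value.
  d2: dirty, but its reads are unchanged (d1 unchanged, s1 unchanged); cached 12 stands.
  d3: dirty, but its reads are unchanged (s1 unchanged, d1 unchanged); cached 6 stands.
  d4: dirty, but its reads are unchanged (d3 unchanged, d1 unchanged); cached 6 stands.
  d6: dirty, but its reads are unchanged (d4 unchanged, d3 unchanged); cached 6 stands.
  d7: dirty, but its reads are unchanged (d6 unchanged); cached -6 stands.
  d8: dirty, but its reads are unchanged (d2 unchanged, d6 unchanged); cached 12 stands.
  d9: dirty, but its reads are unchanged (d6 unchanged, d7 unchanged); cached -6 stands.
  d10: dirty, but its reads are unchanged (d8 unchanged, d7 unchanged); cached -72 stands.
  d12: dirty, but its reads are unchanged (d10 unchanged, d9 unchanged); cached -78 stands.
  d13: dirty, but its reads are unchanged (s5 unchanged, d10 unchanged); cached 2 stands.
  d15: dirty, but its reads are unchanged (d12 unchanged, d13 unchanged); cached -78 stands.
  d17: dirty, but its reads are unchanged (d15 unchanged, d12 unchanged); cached -78 stands.
  d18: dirty, but its reads are unchanged (d17 unchanged); cached 78 stands.
  d19: dirty, but its reads are unchanged (d18 unchanged, d17 unchanged); cached 0 stands.
  d20: dirty, but its reads are unchanged (d17 unchanged, d2 unchanged); cached -90 stands.
  d21: dirty, but its reads are unchanged (d20 unchanged, d19 unchanged); cached -90 stands.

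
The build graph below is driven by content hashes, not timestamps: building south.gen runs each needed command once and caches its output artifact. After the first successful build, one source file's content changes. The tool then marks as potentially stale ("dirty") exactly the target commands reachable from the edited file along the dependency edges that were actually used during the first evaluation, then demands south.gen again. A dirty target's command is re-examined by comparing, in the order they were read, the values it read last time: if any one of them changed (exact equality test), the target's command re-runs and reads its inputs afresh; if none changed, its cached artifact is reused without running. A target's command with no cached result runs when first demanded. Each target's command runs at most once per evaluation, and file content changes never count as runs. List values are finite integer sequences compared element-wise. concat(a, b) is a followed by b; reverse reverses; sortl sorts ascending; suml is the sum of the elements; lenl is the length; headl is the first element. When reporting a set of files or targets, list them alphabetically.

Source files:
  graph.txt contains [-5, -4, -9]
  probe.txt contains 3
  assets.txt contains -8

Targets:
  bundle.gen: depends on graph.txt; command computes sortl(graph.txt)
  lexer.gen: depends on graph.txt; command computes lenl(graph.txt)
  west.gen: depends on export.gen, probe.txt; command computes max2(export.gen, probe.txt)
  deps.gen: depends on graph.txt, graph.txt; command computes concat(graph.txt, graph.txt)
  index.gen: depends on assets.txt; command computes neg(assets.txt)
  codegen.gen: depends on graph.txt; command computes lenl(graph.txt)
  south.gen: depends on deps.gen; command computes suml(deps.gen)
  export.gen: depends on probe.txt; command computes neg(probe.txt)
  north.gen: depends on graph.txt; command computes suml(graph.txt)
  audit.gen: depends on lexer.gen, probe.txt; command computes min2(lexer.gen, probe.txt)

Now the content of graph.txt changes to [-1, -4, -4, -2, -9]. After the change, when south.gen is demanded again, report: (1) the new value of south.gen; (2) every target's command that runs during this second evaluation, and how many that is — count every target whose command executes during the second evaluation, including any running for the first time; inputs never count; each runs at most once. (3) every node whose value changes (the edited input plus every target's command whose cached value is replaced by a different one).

Initial pass — values computed on the first demand:
  deps.gen = concat([-5, -4, -9], [-5, -4, -9]) = [-5, -4, -9, -5, -4, -9]
  south.gen = suml([-5, -4, -9, -5, -4, -9]) = -36

Second demand — change propagation:
  deps.gen: re-runs because graph.txt [-5, -4, -9]->[-1, -4, -4, -2, -9]; graph.txt [-5, -4, -9]->[-1, -4, -4, -2, -9]; new result [-1, -4, -4, -2, -9, -1, -4, -4, -2, -9].
  south.gen: re-runs because deps.gen [-5, -4, -9, -5, -4, -9]->[-1, -4, -4, -2, -9, -1, -4, -4, -2, -9]; new result -40.

south.gen now evaluates to -40.
Run set: deps.gen, south.gen (2 run).
Changed values: deps.gen, graph.txt, south.gen.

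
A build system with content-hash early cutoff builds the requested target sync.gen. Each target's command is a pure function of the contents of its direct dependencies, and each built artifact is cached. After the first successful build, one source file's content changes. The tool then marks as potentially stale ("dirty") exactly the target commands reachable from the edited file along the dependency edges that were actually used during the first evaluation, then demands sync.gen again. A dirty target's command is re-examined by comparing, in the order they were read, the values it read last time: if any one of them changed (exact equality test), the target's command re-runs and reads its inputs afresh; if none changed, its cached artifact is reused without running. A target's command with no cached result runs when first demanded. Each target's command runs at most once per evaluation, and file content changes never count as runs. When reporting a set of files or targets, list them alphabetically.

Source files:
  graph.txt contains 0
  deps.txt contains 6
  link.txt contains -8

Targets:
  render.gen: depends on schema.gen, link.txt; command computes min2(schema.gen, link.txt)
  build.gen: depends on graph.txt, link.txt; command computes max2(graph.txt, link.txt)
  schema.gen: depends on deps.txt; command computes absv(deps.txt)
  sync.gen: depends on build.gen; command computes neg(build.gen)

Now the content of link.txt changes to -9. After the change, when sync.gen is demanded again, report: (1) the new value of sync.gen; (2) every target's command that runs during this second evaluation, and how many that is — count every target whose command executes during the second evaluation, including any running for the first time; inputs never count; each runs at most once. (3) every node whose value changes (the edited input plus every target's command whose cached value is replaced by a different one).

First evaluation (everything demanded from the output):
  build.gen = max2(0, -8) = 0
  sync.gen = neg(0) = 0

Propagation after the edit:
  build.gen: runs — link.txt -8->-9; result 0 (same value as before).
  sync.gen: checked — values it read are unchanged (build.gen unchanged); reused cached 0 without running.

Key observation: the change is absorbed at build.gen — it re-runs but produces the same value, and the output's value is unchanged.

New value of sync.gen: 0.
Target commands that run: build.gen — 1 in total.
Values that change: link.txt.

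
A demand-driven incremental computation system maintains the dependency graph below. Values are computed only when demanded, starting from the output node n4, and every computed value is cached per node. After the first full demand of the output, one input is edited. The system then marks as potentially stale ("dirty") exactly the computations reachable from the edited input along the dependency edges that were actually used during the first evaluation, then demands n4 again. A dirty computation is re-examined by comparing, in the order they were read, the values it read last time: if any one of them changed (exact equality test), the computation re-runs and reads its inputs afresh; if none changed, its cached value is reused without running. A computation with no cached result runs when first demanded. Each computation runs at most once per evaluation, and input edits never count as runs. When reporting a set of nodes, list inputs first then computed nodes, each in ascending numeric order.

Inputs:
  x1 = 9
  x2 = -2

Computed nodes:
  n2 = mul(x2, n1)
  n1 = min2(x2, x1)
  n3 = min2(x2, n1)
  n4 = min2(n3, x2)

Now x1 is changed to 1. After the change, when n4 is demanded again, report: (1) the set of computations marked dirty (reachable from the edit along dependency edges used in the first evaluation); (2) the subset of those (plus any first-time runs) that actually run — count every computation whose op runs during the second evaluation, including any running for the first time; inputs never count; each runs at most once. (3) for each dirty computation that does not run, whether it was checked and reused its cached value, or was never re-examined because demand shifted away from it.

First evaluation (everything demanded from the output):
  n1 = min2(-2, 9) = -2
  n3 = min2(-2, -2) = -2
  n4 = min2(-2, -2) = -2

Propagation after the edit:
  n1: runs — x1 9->1; result -2 (same value as before).
  n3: checked — values it read are unchanged (x2 unchanged, n1 unchanged); reused cached -2 without running.
  n4: checked — values it read are unchanged (n3 unchanged, x2 unchanged); reused cached -2 without running.

Key observation: the change is absorbed at n1 — it re-runs but produces the same value, and the output's value is unchanged.

Marked dirty: n1, n3, n4.
Computations that run: n1 — 1 in total.
Checked but reused from cache: n3, n4.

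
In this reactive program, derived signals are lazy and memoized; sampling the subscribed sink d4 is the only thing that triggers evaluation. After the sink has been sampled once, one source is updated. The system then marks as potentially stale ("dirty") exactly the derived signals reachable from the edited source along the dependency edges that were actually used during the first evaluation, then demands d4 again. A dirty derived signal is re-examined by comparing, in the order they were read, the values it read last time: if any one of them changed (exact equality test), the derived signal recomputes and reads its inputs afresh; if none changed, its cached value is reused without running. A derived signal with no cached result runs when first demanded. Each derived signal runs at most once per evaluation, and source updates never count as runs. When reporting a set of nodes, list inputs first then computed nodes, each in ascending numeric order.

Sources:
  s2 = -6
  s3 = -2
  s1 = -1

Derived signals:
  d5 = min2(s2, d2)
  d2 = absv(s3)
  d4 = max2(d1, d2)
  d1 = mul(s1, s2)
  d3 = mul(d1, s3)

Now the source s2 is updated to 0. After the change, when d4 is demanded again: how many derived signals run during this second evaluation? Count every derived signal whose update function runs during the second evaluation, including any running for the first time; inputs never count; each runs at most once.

2 derived signals run: d1, d4.

First demand of the output computes:
  d1 = mul(-1, -6) = 6
  d2 = absv(-2) = 2
  d4 = max2(6, 2) = 6

After the edit, cleaning proceeds:
  d1: a read changed (s2 -6->0) — executes, giving 0.
  d4: a read changed (d1 6->0) — executes, giving 2.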